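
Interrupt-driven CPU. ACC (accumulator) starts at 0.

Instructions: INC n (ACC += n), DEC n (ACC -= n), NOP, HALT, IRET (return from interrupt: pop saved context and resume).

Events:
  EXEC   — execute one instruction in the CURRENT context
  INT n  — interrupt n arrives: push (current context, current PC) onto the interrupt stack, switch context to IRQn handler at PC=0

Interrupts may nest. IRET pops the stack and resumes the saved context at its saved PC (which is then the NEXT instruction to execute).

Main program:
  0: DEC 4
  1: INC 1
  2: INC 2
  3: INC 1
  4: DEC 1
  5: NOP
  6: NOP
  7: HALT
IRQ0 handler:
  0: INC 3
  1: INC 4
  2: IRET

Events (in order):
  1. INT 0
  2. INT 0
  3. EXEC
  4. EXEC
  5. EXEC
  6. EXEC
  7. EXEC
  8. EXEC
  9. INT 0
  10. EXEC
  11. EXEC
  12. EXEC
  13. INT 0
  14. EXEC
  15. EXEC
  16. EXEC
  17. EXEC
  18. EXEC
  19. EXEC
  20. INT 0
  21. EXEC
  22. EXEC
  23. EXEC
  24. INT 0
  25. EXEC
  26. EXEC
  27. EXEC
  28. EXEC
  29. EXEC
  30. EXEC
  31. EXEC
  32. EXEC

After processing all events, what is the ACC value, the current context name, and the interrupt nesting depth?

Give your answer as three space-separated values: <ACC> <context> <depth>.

Answer: 41 MAIN 0

Derivation:
Event 1 (INT 0): INT 0 arrives: push (MAIN, PC=0), enter IRQ0 at PC=0 (depth now 1)
Event 2 (INT 0): INT 0 arrives: push (IRQ0, PC=0), enter IRQ0 at PC=0 (depth now 2)
Event 3 (EXEC): [IRQ0] PC=0: INC 3 -> ACC=3
Event 4 (EXEC): [IRQ0] PC=1: INC 4 -> ACC=7
Event 5 (EXEC): [IRQ0] PC=2: IRET -> resume IRQ0 at PC=0 (depth now 1)
Event 6 (EXEC): [IRQ0] PC=0: INC 3 -> ACC=10
Event 7 (EXEC): [IRQ0] PC=1: INC 4 -> ACC=14
Event 8 (EXEC): [IRQ0] PC=2: IRET -> resume MAIN at PC=0 (depth now 0)
Event 9 (INT 0): INT 0 arrives: push (MAIN, PC=0), enter IRQ0 at PC=0 (depth now 1)
Event 10 (EXEC): [IRQ0] PC=0: INC 3 -> ACC=17
Event 11 (EXEC): [IRQ0] PC=1: INC 4 -> ACC=21
Event 12 (EXEC): [IRQ0] PC=2: IRET -> resume MAIN at PC=0 (depth now 0)
Event 13 (INT 0): INT 0 arrives: push (MAIN, PC=0), enter IRQ0 at PC=0 (depth now 1)
Event 14 (EXEC): [IRQ0] PC=0: INC 3 -> ACC=24
Event 15 (EXEC): [IRQ0] PC=1: INC 4 -> ACC=28
Event 16 (EXEC): [IRQ0] PC=2: IRET -> resume MAIN at PC=0 (depth now 0)
Event 17 (EXEC): [MAIN] PC=0: DEC 4 -> ACC=24
Event 18 (EXEC): [MAIN] PC=1: INC 1 -> ACC=25
Event 19 (EXEC): [MAIN] PC=2: INC 2 -> ACC=27
Event 20 (INT 0): INT 0 arrives: push (MAIN, PC=3), enter IRQ0 at PC=0 (depth now 1)
Event 21 (EXEC): [IRQ0] PC=0: INC 3 -> ACC=30
Event 22 (EXEC): [IRQ0] PC=1: INC 4 -> ACC=34
Event 23 (EXEC): [IRQ0] PC=2: IRET -> resume MAIN at PC=3 (depth now 0)
Event 24 (INT 0): INT 0 arrives: push (MAIN, PC=3), enter IRQ0 at PC=0 (depth now 1)
Event 25 (EXEC): [IRQ0] PC=0: INC 3 -> ACC=37
Event 26 (EXEC): [IRQ0] PC=1: INC 4 -> ACC=41
Event 27 (EXEC): [IRQ0] PC=2: IRET -> resume MAIN at PC=3 (depth now 0)
Event 28 (EXEC): [MAIN] PC=3: INC 1 -> ACC=42
Event 29 (EXEC): [MAIN] PC=4: DEC 1 -> ACC=41
Event 30 (EXEC): [MAIN] PC=5: NOP
Event 31 (EXEC): [MAIN] PC=6: NOP
Event 32 (EXEC): [MAIN] PC=7: HALT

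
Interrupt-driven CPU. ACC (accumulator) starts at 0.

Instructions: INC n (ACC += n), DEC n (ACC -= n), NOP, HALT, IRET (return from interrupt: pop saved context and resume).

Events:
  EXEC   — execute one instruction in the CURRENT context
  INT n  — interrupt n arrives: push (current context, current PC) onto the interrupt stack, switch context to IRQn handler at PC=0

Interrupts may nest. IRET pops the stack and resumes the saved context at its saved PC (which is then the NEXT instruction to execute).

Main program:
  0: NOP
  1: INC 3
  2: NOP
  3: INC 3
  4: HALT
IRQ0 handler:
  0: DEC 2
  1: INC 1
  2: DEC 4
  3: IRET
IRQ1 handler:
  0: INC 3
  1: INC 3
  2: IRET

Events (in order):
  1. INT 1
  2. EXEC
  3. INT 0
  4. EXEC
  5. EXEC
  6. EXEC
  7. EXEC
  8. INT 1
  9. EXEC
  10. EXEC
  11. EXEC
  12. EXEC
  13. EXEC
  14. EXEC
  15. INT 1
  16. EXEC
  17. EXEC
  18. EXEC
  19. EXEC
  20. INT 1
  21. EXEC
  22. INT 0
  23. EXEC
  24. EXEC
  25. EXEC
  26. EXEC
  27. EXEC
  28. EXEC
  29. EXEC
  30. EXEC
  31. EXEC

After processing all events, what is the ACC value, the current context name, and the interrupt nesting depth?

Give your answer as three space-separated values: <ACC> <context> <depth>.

Answer: 20 MAIN 0

Derivation:
Event 1 (INT 1): INT 1 arrives: push (MAIN, PC=0), enter IRQ1 at PC=0 (depth now 1)
Event 2 (EXEC): [IRQ1] PC=0: INC 3 -> ACC=3
Event 3 (INT 0): INT 0 arrives: push (IRQ1, PC=1), enter IRQ0 at PC=0 (depth now 2)
Event 4 (EXEC): [IRQ0] PC=0: DEC 2 -> ACC=1
Event 5 (EXEC): [IRQ0] PC=1: INC 1 -> ACC=2
Event 6 (EXEC): [IRQ0] PC=2: DEC 4 -> ACC=-2
Event 7 (EXEC): [IRQ0] PC=3: IRET -> resume IRQ1 at PC=1 (depth now 1)
Event 8 (INT 1): INT 1 arrives: push (IRQ1, PC=1), enter IRQ1 at PC=0 (depth now 2)
Event 9 (EXEC): [IRQ1] PC=0: INC 3 -> ACC=1
Event 10 (EXEC): [IRQ1] PC=1: INC 3 -> ACC=4
Event 11 (EXEC): [IRQ1] PC=2: IRET -> resume IRQ1 at PC=1 (depth now 1)
Event 12 (EXEC): [IRQ1] PC=1: INC 3 -> ACC=7
Event 13 (EXEC): [IRQ1] PC=2: IRET -> resume MAIN at PC=0 (depth now 0)
Event 14 (EXEC): [MAIN] PC=0: NOP
Event 15 (INT 1): INT 1 arrives: push (MAIN, PC=1), enter IRQ1 at PC=0 (depth now 1)
Event 16 (EXEC): [IRQ1] PC=0: INC 3 -> ACC=10
Event 17 (EXEC): [IRQ1] PC=1: INC 3 -> ACC=13
Event 18 (EXEC): [IRQ1] PC=2: IRET -> resume MAIN at PC=1 (depth now 0)
Event 19 (EXEC): [MAIN] PC=1: INC 3 -> ACC=16
Event 20 (INT 1): INT 1 arrives: push (MAIN, PC=2), enter IRQ1 at PC=0 (depth now 1)
Event 21 (EXEC): [IRQ1] PC=0: INC 3 -> ACC=19
Event 22 (INT 0): INT 0 arrives: push (IRQ1, PC=1), enter IRQ0 at PC=0 (depth now 2)
Event 23 (EXEC): [IRQ0] PC=0: DEC 2 -> ACC=17
Event 24 (EXEC): [IRQ0] PC=1: INC 1 -> ACC=18
Event 25 (EXEC): [IRQ0] PC=2: DEC 4 -> ACC=14
Event 26 (EXEC): [IRQ0] PC=3: IRET -> resume IRQ1 at PC=1 (depth now 1)
Event 27 (EXEC): [IRQ1] PC=1: INC 3 -> ACC=17
Event 28 (EXEC): [IRQ1] PC=2: IRET -> resume MAIN at PC=2 (depth now 0)
Event 29 (EXEC): [MAIN] PC=2: NOP
Event 30 (EXEC): [MAIN] PC=3: INC 3 -> ACC=20
Event 31 (EXEC): [MAIN] PC=4: HALT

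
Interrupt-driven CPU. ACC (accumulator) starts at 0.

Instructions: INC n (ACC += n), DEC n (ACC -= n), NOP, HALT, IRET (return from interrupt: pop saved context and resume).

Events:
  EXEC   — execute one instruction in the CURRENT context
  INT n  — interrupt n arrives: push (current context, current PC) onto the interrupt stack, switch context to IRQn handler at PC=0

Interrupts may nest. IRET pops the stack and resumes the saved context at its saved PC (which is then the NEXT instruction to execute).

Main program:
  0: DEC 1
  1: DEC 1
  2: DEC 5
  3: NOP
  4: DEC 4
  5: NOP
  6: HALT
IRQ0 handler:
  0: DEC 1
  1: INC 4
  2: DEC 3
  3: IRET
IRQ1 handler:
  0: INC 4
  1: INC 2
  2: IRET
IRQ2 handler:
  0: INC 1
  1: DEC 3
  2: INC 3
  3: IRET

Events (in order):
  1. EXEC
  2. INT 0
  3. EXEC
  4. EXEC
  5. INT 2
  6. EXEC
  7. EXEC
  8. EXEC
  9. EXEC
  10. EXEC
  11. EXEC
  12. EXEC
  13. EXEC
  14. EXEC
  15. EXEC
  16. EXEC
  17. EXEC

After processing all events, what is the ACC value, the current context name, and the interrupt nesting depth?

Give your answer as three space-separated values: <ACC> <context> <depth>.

Event 1 (EXEC): [MAIN] PC=0: DEC 1 -> ACC=-1
Event 2 (INT 0): INT 0 arrives: push (MAIN, PC=1), enter IRQ0 at PC=0 (depth now 1)
Event 3 (EXEC): [IRQ0] PC=0: DEC 1 -> ACC=-2
Event 4 (EXEC): [IRQ0] PC=1: INC 4 -> ACC=2
Event 5 (INT 2): INT 2 arrives: push (IRQ0, PC=2), enter IRQ2 at PC=0 (depth now 2)
Event 6 (EXEC): [IRQ2] PC=0: INC 1 -> ACC=3
Event 7 (EXEC): [IRQ2] PC=1: DEC 3 -> ACC=0
Event 8 (EXEC): [IRQ2] PC=2: INC 3 -> ACC=3
Event 9 (EXEC): [IRQ2] PC=3: IRET -> resume IRQ0 at PC=2 (depth now 1)
Event 10 (EXEC): [IRQ0] PC=2: DEC 3 -> ACC=0
Event 11 (EXEC): [IRQ0] PC=3: IRET -> resume MAIN at PC=1 (depth now 0)
Event 12 (EXEC): [MAIN] PC=1: DEC 1 -> ACC=-1
Event 13 (EXEC): [MAIN] PC=2: DEC 5 -> ACC=-6
Event 14 (EXEC): [MAIN] PC=3: NOP
Event 15 (EXEC): [MAIN] PC=4: DEC 4 -> ACC=-10
Event 16 (EXEC): [MAIN] PC=5: NOP
Event 17 (EXEC): [MAIN] PC=6: HALT

Answer: -10 MAIN 0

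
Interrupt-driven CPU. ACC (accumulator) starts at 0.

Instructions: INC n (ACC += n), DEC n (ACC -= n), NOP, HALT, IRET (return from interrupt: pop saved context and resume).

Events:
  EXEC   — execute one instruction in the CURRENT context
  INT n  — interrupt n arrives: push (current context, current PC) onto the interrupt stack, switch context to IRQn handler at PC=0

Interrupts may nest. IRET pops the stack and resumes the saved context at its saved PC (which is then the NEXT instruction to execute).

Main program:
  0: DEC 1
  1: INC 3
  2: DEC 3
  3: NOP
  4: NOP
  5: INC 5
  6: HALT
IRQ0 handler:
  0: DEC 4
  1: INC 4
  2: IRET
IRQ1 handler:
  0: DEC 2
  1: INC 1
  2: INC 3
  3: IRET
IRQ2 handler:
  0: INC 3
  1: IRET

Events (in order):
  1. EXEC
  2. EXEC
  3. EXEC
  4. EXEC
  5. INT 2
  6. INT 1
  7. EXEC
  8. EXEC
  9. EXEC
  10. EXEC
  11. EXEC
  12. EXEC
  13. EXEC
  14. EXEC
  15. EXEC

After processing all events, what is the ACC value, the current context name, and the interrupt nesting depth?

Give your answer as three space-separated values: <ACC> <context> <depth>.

Event 1 (EXEC): [MAIN] PC=0: DEC 1 -> ACC=-1
Event 2 (EXEC): [MAIN] PC=1: INC 3 -> ACC=2
Event 3 (EXEC): [MAIN] PC=2: DEC 3 -> ACC=-1
Event 4 (EXEC): [MAIN] PC=3: NOP
Event 5 (INT 2): INT 2 arrives: push (MAIN, PC=4), enter IRQ2 at PC=0 (depth now 1)
Event 6 (INT 1): INT 1 arrives: push (IRQ2, PC=0), enter IRQ1 at PC=0 (depth now 2)
Event 7 (EXEC): [IRQ1] PC=0: DEC 2 -> ACC=-3
Event 8 (EXEC): [IRQ1] PC=1: INC 1 -> ACC=-2
Event 9 (EXEC): [IRQ1] PC=2: INC 3 -> ACC=1
Event 10 (EXEC): [IRQ1] PC=3: IRET -> resume IRQ2 at PC=0 (depth now 1)
Event 11 (EXEC): [IRQ2] PC=0: INC 3 -> ACC=4
Event 12 (EXEC): [IRQ2] PC=1: IRET -> resume MAIN at PC=4 (depth now 0)
Event 13 (EXEC): [MAIN] PC=4: NOP
Event 14 (EXEC): [MAIN] PC=5: INC 5 -> ACC=9
Event 15 (EXEC): [MAIN] PC=6: HALT

Answer: 9 MAIN 0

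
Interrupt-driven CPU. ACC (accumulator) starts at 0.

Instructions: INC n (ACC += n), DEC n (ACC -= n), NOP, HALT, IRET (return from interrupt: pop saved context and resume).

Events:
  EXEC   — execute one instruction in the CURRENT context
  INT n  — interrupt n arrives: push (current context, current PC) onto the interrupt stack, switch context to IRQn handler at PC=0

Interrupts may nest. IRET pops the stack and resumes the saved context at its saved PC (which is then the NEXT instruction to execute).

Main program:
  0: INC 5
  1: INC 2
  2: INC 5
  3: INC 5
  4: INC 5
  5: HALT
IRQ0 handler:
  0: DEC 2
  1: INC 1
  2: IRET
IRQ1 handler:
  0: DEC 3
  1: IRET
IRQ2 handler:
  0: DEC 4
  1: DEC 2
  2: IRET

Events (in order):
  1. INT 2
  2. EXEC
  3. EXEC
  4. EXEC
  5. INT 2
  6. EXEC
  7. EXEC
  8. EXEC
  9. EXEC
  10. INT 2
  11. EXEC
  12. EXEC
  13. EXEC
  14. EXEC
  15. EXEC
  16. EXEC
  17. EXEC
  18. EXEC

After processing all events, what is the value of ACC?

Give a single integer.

Event 1 (INT 2): INT 2 arrives: push (MAIN, PC=0), enter IRQ2 at PC=0 (depth now 1)
Event 2 (EXEC): [IRQ2] PC=0: DEC 4 -> ACC=-4
Event 3 (EXEC): [IRQ2] PC=1: DEC 2 -> ACC=-6
Event 4 (EXEC): [IRQ2] PC=2: IRET -> resume MAIN at PC=0 (depth now 0)
Event 5 (INT 2): INT 2 arrives: push (MAIN, PC=0), enter IRQ2 at PC=0 (depth now 1)
Event 6 (EXEC): [IRQ2] PC=0: DEC 4 -> ACC=-10
Event 7 (EXEC): [IRQ2] PC=1: DEC 2 -> ACC=-12
Event 8 (EXEC): [IRQ2] PC=2: IRET -> resume MAIN at PC=0 (depth now 0)
Event 9 (EXEC): [MAIN] PC=0: INC 5 -> ACC=-7
Event 10 (INT 2): INT 2 arrives: push (MAIN, PC=1), enter IRQ2 at PC=0 (depth now 1)
Event 11 (EXEC): [IRQ2] PC=0: DEC 4 -> ACC=-11
Event 12 (EXEC): [IRQ2] PC=1: DEC 2 -> ACC=-13
Event 13 (EXEC): [IRQ2] PC=2: IRET -> resume MAIN at PC=1 (depth now 0)
Event 14 (EXEC): [MAIN] PC=1: INC 2 -> ACC=-11
Event 15 (EXEC): [MAIN] PC=2: INC 5 -> ACC=-6
Event 16 (EXEC): [MAIN] PC=3: INC 5 -> ACC=-1
Event 17 (EXEC): [MAIN] PC=4: INC 5 -> ACC=4
Event 18 (EXEC): [MAIN] PC=5: HALT

Answer: 4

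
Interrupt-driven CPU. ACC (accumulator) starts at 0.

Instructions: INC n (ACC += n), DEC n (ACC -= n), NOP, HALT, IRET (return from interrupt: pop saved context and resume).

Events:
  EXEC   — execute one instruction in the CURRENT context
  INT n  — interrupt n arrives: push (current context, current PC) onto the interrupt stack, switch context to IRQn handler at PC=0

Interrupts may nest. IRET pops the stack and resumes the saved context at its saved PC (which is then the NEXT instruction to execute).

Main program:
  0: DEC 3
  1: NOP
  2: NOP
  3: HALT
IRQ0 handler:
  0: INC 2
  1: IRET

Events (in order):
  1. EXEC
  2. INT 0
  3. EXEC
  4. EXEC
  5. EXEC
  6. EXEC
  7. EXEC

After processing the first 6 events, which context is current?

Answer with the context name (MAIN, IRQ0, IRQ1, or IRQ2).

Answer: MAIN

Derivation:
Event 1 (EXEC): [MAIN] PC=0: DEC 3 -> ACC=-3
Event 2 (INT 0): INT 0 arrives: push (MAIN, PC=1), enter IRQ0 at PC=0 (depth now 1)
Event 3 (EXEC): [IRQ0] PC=0: INC 2 -> ACC=-1
Event 4 (EXEC): [IRQ0] PC=1: IRET -> resume MAIN at PC=1 (depth now 0)
Event 5 (EXEC): [MAIN] PC=1: NOP
Event 6 (EXEC): [MAIN] PC=2: NOP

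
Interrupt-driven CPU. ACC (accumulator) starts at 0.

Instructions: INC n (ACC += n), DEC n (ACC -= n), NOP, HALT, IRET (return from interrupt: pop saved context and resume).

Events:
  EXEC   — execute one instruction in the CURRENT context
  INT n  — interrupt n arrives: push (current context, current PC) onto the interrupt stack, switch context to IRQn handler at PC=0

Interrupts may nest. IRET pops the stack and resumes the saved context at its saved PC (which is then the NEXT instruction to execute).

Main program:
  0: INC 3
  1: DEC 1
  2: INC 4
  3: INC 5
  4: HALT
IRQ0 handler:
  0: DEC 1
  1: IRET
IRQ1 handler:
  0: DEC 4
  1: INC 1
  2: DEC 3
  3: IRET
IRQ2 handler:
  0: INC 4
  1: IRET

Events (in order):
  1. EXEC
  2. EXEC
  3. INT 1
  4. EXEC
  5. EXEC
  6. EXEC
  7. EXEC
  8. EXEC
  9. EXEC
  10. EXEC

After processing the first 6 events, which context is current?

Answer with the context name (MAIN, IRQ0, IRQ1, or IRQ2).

Answer: IRQ1

Derivation:
Event 1 (EXEC): [MAIN] PC=0: INC 3 -> ACC=3
Event 2 (EXEC): [MAIN] PC=1: DEC 1 -> ACC=2
Event 3 (INT 1): INT 1 arrives: push (MAIN, PC=2), enter IRQ1 at PC=0 (depth now 1)
Event 4 (EXEC): [IRQ1] PC=0: DEC 4 -> ACC=-2
Event 5 (EXEC): [IRQ1] PC=1: INC 1 -> ACC=-1
Event 6 (EXEC): [IRQ1] PC=2: DEC 3 -> ACC=-4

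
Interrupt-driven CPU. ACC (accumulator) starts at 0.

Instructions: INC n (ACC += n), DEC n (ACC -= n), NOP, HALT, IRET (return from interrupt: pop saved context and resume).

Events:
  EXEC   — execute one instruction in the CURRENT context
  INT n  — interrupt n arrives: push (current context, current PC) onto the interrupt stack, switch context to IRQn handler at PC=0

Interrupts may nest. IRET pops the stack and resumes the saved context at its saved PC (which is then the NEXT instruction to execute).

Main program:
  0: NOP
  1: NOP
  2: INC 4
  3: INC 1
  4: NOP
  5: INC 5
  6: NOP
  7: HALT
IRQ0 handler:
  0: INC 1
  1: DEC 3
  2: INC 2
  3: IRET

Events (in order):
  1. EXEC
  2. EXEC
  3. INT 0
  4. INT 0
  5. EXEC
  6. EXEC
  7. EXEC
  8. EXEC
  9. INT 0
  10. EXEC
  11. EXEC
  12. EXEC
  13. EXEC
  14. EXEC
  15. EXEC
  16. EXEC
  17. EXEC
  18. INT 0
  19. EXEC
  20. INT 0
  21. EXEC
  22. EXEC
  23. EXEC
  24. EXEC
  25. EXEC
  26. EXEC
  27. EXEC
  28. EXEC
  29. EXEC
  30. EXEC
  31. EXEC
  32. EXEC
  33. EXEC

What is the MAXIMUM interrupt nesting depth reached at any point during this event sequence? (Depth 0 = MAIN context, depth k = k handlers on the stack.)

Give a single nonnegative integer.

Answer: 2

Derivation:
Event 1 (EXEC): [MAIN] PC=0: NOP [depth=0]
Event 2 (EXEC): [MAIN] PC=1: NOP [depth=0]
Event 3 (INT 0): INT 0 arrives: push (MAIN, PC=2), enter IRQ0 at PC=0 (depth now 1) [depth=1]
Event 4 (INT 0): INT 0 arrives: push (IRQ0, PC=0), enter IRQ0 at PC=0 (depth now 2) [depth=2]
Event 5 (EXEC): [IRQ0] PC=0: INC 1 -> ACC=1 [depth=2]
Event 6 (EXEC): [IRQ0] PC=1: DEC 3 -> ACC=-2 [depth=2]
Event 7 (EXEC): [IRQ0] PC=2: INC 2 -> ACC=0 [depth=2]
Event 8 (EXEC): [IRQ0] PC=3: IRET -> resume IRQ0 at PC=0 (depth now 1) [depth=1]
Event 9 (INT 0): INT 0 arrives: push (IRQ0, PC=0), enter IRQ0 at PC=0 (depth now 2) [depth=2]
Event 10 (EXEC): [IRQ0] PC=0: INC 1 -> ACC=1 [depth=2]
Event 11 (EXEC): [IRQ0] PC=1: DEC 3 -> ACC=-2 [depth=2]
Event 12 (EXEC): [IRQ0] PC=2: INC 2 -> ACC=0 [depth=2]
Event 13 (EXEC): [IRQ0] PC=3: IRET -> resume IRQ0 at PC=0 (depth now 1) [depth=1]
Event 14 (EXEC): [IRQ0] PC=0: INC 1 -> ACC=1 [depth=1]
Event 15 (EXEC): [IRQ0] PC=1: DEC 3 -> ACC=-2 [depth=1]
Event 16 (EXEC): [IRQ0] PC=2: INC 2 -> ACC=0 [depth=1]
Event 17 (EXEC): [IRQ0] PC=3: IRET -> resume MAIN at PC=2 (depth now 0) [depth=0]
Event 18 (INT 0): INT 0 arrives: push (MAIN, PC=2), enter IRQ0 at PC=0 (depth now 1) [depth=1]
Event 19 (EXEC): [IRQ0] PC=0: INC 1 -> ACC=1 [depth=1]
Event 20 (INT 0): INT 0 arrives: push (IRQ0, PC=1), enter IRQ0 at PC=0 (depth now 2) [depth=2]
Event 21 (EXEC): [IRQ0] PC=0: INC 1 -> ACC=2 [depth=2]
Event 22 (EXEC): [IRQ0] PC=1: DEC 3 -> ACC=-1 [depth=2]
Event 23 (EXEC): [IRQ0] PC=2: INC 2 -> ACC=1 [depth=2]
Event 24 (EXEC): [IRQ0] PC=3: IRET -> resume IRQ0 at PC=1 (depth now 1) [depth=1]
Event 25 (EXEC): [IRQ0] PC=1: DEC 3 -> ACC=-2 [depth=1]
Event 26 (EXEC): [IRQ0] PC=2: INC 2 -> ACC=0 [depth=1]
Event 27 (EXEC): [IRQ0] PC=3: IRET -> resume MAIN at PC=2 (depth now 0) [depth=0]
Event 28 (EXEC): [MAIN] PC=2: INC 4 -> ACC=4 [depth=0]
Event 29 (EXEC): [MAIN] PC=3: INC 1 -> ACC=5 [depth=0]
Event 30 (EXEC): [MAIN] PC=4: NOP [depth=0]
Event 31 (EXEC): [MAIN] PC=5: INC 5 -> ACC=10 [depth=0]
Event 32 (EXEC): [MAIN] PC=6: NOP [depth=0]
Event 33 (EXEC): [MAIN] PC=7: HALT [depth=0]
Max depth observed: 2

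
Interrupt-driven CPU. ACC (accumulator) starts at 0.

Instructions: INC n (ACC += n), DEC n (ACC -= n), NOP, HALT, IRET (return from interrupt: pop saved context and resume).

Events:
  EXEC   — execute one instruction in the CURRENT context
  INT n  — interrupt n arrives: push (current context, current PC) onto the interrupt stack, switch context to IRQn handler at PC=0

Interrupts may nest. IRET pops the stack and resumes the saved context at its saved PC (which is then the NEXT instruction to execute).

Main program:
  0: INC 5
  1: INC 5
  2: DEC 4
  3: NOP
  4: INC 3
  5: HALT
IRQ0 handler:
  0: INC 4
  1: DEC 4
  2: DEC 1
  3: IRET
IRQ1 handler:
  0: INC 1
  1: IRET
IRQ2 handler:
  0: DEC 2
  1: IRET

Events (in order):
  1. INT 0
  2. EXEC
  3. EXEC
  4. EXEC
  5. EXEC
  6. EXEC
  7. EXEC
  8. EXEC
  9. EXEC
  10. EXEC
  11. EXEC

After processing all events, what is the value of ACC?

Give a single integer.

Event 1 (INT 0): INT 0 arrives: push (MAIN, PC=0), enter IRQ0 at PC=0 (depth now 1)
Event 2 (EXEC): [IRQ0] PC=0: INC 4 -> ACC=4
Event 3 (EXEC): [IRQ0] PC=1: DEC 4 -> ACC=0
Event 4 (EXEC): [IRQ0] PC=2: DEC 1 -> ACC=-1
Event 5 (EXEC): [IRQ0] PC=3: IRET -> resume MAIN at PC=0 (depth now 0)
Event 6 (EXEC): [MAIN] PC=0: INC 5 -> ACC=4
Event 7 (EXEC): [MAIN] PC=1: INC 5 -> ACC=9
Event 8 (EXEC): [MAIN] PC=2: DEC 4 -> ACC=5
Event 9 (EXEC): [MAIN] PC=3: NOP
Event 10 (EXEC): [MAIN] PC=4: INC 3 -> ACC=8
Event 11 (EXEC): [MAIN] PC=5: HALT

Answer: 8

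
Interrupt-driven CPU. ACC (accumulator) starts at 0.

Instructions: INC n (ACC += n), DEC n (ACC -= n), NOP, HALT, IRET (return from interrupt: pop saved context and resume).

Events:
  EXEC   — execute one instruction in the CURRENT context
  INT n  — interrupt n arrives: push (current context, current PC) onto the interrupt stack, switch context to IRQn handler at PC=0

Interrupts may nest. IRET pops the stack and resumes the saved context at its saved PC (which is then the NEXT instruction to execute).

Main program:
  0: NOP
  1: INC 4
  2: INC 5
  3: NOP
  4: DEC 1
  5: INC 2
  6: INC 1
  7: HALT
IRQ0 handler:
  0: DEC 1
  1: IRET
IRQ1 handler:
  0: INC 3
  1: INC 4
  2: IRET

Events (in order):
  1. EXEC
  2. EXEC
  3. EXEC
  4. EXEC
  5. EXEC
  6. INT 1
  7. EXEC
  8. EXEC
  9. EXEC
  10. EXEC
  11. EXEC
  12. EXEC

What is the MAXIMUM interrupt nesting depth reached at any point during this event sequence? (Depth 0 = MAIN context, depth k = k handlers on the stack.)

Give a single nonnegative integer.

Event 1 (EXEC): [MAIN] PC=0: NOP [depth=0]
Event 2 (EXEC): [MAIN] PC=1: INC 4 -> ACC=4 [depth=0]
Event 3 (EXEC): [MAIN] PC=2: INC 5 -> ACC=9 [depth=0]
Event 4 (EXEC): [MAIN] PC=3: NOP [depth=0]
Event 5 (EXEC): [MAIN] PC=4: DEC 1 -> ACC=8 [depth=0]
Event 6 (INT 1): INT 1 arrives: push (MAIN, PC=5), enter IRQ1 at PC=0 (depth now 1) [depth=1]
Event 7 (EXEC): [IRQ1] PC=0: INC 3 -> ACC=11 [depth=1]
Event 8 (EXEC): [IRQ1] PC=1: INC 4 -> ACC=15 [depth=1]
Event 9 (EXEC): [IRQ1] PC=2: IRET -> resume MAIN at PC=5 (depth now 0) [depth=0]
Event 10 (EXEC): [MAIN] PC=5: INC 2 -> ACC=17 [depth=0]
Event 11 (EXEC): [MAIN] PC=6: INC 1 -> ACC=18 [depth=0]
Event 12 (EXEC): [MAIN] PC=7: HALT [depth=0]
Max depth observed: 1

Answer: 1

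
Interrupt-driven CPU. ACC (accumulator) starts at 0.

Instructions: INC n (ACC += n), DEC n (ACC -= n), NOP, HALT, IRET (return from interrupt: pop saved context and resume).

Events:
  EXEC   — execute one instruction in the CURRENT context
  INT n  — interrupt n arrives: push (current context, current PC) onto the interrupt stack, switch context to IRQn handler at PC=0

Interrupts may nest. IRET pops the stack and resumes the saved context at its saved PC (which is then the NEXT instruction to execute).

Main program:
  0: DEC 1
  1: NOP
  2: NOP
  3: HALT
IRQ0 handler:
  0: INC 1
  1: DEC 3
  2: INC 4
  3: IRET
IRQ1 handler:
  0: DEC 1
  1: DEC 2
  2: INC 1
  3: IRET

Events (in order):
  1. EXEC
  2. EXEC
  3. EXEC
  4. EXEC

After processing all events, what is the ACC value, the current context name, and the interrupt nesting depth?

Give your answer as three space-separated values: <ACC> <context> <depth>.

Event 1 (EXEC): [MAIN] PC=0: DEC 1 -> ACC=-1
Event 2 (EXEC): [MAIN] PC=1: NOP
Event 3 (EXEC): [MAIN] PC=2: NOP
Event 4 (EXEC): [MAIN] PC=3: HALT

Answer: -1 MAIN 0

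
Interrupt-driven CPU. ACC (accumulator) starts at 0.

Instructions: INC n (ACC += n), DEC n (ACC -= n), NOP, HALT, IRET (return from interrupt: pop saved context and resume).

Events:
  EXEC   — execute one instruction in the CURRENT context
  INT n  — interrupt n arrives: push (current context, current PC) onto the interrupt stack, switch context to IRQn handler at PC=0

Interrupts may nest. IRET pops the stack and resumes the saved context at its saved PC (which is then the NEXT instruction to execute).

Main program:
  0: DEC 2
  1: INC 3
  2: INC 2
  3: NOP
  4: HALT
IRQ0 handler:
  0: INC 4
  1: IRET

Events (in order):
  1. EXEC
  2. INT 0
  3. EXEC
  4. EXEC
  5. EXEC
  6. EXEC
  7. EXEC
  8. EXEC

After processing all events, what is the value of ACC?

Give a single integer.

Event 1 (EXEC): [MAIN] PC=0: DEC 2 -> ACC=-2
Event 2 (INT 0): INT 0 arrives: push (MAIN, PC=1), enter IRQ0 at PC=0 (depth now 1)
Event 3 (EXEC): [IRQ0] PC=0: INC 4 -> ACC=2
Event 4 (EXEC): [IRQ0] PC=1: IRET -> resume MAIN at PC=1 (depth now 0)
Event 5 (EXEC): [MAIN] PC=1: INC 3 -> ACC=5
Event 6 (EXEC): [MAIN] PC=2: INC 2 -> ACC=7
Event 7 (EXEC): [MAIN] PC=3: NOP
Event 8 (EXEC): [MAIN] PC=4: HALT

Answer: 7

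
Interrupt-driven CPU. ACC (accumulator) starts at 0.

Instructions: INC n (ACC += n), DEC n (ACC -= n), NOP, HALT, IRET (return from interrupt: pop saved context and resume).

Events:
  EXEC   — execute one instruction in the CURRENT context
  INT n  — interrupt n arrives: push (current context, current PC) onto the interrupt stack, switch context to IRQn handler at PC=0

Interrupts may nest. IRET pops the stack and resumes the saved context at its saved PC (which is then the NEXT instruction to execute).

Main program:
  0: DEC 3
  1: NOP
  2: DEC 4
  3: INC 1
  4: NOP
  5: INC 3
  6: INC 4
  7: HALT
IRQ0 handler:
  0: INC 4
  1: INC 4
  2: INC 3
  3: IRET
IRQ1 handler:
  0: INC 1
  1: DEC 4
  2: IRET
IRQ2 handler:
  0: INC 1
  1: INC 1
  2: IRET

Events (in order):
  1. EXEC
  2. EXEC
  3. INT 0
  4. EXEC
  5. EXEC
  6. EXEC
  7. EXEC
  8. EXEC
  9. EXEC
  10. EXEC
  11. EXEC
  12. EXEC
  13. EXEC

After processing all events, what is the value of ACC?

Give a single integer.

Event 1 (EXEC): [MAIN] PC=0: DEC 3 -> ACC=-3
Event 2 (EXEC): [MAIN] PC=1: NOP
Event 3 (INT 0): INT 0 arrives: push (MAIN, PC=2), enter IRQ0 at PC=0 (depth now 1)
Event 4 (EXEC): [IRQ0] PC=0: INC 4 -> ACC=1
Event 5 (EXEC): [IRQ0] PC=1: INC 4 -> ACC=5
Event 6 (EXEC): [IRQ0] PC=2: INC 3 -> ACC=8
Event 7 (EXEC): [IRQ0] PC=3: IRET -> resume MAIN at PC=2 (depth now 0)
Event 8 (EXEC): [MAIN] PC=2: DEC 4 -> ACC=4
Event 9 (EXEC): [MAIN] PC=3: INC 1 -> ACC=5
Event 10 (EXEC): [MAIN] PC=4: NOP
Event 11 (EXEC): [MAIN] PC=5: INC 3 -> ACC=8
Event 12 (EXEC): [MAIN] PC=6: INC 4 -> ACC=12
Event 13 (EXEC): [MAIN] PC=7: HALT

Answer: 12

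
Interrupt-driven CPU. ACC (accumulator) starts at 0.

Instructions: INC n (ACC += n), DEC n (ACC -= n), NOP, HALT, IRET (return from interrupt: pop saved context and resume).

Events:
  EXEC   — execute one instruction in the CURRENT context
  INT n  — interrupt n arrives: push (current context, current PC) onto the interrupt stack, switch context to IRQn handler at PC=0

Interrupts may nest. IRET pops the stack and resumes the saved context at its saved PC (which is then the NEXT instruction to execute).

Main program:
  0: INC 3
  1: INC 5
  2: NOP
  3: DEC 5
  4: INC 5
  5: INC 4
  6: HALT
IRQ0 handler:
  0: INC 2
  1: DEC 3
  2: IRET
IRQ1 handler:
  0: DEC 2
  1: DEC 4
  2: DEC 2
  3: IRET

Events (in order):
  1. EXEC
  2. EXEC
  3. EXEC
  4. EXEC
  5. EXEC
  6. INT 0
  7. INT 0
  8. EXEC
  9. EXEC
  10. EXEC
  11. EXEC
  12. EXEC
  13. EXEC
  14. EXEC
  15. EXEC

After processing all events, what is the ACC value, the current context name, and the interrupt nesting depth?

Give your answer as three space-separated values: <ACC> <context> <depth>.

Answer: 10 MAIN 0

Derivation:
Event 1 (EXEC): [MAIN] PC=0: INC 3 -> ACC=3
Event 2 (EXEC): [MAIN] PC=1: INC 5 -> ACC=8
Event 3 (EXEC): [MAIN] PC=2: NOP
Event 4 (EXEC): [MAIN] PC=3: DEC 5 -> ACC=3
Event 5 (EXEC): [MAIN] PC=4: INC 5 -> ACC=8
Event 6 (INT 0): INT 0 arrives: push (MAIN, PC=5), enter IRQ0 at PC=0 (depth now 1)
Event 7 (INT 0): INT 0 arrives: push (IRQ0, PC=0), enter IRQ0 at PC=0 (depth now 2)
Event 8 (EXEC): [IRQ0] PC=0: INC 2 -> ACC=10
Event 9 (EXEC): [IRQ0] PC=1: DEC 3 -> ACC=7
Event 10 (EXEC): [IRQ0] PC=2: IRET -> resume IRQ0 at PC=0 (depth now 1)
Event 11 (EXEC): [IRQ0] PC=0: INC 2 -> ACC=9
Event 12 (EXEC): [IRQ0] PC=1: DEC 3 -> ACC=6
Event 13 (EXEC): [IRQ0] PC=2: IRET -> resume MAIN at PC=5 (depth now 0)
Event 14 (EXEC): [MAIN] PC=5: INC 4 -> ACC=10
Event 15 (EXEC): [MAIN] PC=6: HALT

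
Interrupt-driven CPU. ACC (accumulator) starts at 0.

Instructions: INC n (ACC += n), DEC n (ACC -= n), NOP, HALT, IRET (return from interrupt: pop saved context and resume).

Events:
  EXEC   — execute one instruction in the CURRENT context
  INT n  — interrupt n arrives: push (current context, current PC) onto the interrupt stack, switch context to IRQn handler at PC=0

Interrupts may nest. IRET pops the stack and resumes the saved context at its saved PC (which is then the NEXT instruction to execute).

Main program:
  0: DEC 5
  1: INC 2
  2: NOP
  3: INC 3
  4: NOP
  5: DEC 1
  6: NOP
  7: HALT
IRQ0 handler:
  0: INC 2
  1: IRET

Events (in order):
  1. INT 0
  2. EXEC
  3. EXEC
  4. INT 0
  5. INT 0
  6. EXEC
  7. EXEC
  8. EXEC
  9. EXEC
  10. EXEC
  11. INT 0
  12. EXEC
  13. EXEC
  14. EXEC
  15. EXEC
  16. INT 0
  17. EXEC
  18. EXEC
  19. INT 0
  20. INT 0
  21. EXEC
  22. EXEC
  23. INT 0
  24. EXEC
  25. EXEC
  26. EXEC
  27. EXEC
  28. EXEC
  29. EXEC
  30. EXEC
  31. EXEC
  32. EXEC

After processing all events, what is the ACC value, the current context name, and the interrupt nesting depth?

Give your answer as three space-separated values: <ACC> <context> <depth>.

Answer: 15 MAIN 0

Derivation:
Event 1 (INT 0): INT 0 arrives: push (MAIN, PC=0), enter IRQ0 at PC=0 (depth now 1)
Event 2 (EXEC): [IRQ0] PC=0: INC 2 -> ACC=2
Event 3 (EXEC): [IRQ0] PC=1: IRET -> resume MAIN at PC=0 (depth now 0)
Event 4 (INT 0): INT 0 arrives: push (MAIN, PC=0), enter IRQ0 at PC=0 (depth now 1)
Event 5 (INT 0): INT 0 arrives: push (IRQ0, PC=0), enter IRQ0 at PC=0 (depth now 2)
Event 6 (EXEC): [IRQ0] PC=0: INC 2 -> ACC=4
Event 7 (EXEC): [IRQ0] PC=1: IRET -> resume IRQ0 at PC=0 (depth now 1)
Event 8 (EXEC): [IRQ0] PC=0: INC 2 -> ACC=6
Event 9 (EXEC): [IRQ0] PC=1: IRET -> resume MAIN at PC=0 (depth now 0)
Event 10 (EXEC): [MAIN] PC=0: DEC 5 -> ACC=1
Event 11 (INT 0): INT 0 arrives: push (MAIN, PC=1), enter IRQ0 at PC=0 (depth now 1)
Event 12 (EXEC): [IRQ0] PC=0: INC 2 -> ACC=3
Event 13 (EXEC): [IRQ0] PC=1: IRET -> resume MAIN at PC=1 (depth now 0)
Event 14 (EXEC): [MAIN] PC=1: INC 2 -> ACC=5
Event 15 (EXEC): [MAIN] PC=2: NOP
Event 16 (INT 0): INT 0 arrives: push (MAIN, PC=3), enter IRQ0 at PC=0 (depth now 1)
Event 17 (EXEC): [IRQ0] PC=0: INC 2 -> ACC=7
Event 18 (EXEC): [IRQ0] PC=1: IRET -> resume MAIN at PC=3 (depth now 0)
Event 19 (INT 0): INT 0 arrives: push (MAIN, PC=3), enter IRQ0 at PC=0 (depth now 1)
Event 20 (INT 0): INT 0 arrives: push (IRQ0, PC=0), enter IRQ0 at PC=0 (depth now 2)
Event 21 (EXEC): [IRQ0] PC=0: INC 2 -> ACC=9
Event 22 (EXEC): [IRQ0] PC=1: IRET -> resume IRQ0 at PC=0 (depth now 1)
Event 23 (INT 0): INT 0 arrives: push (IRQ0, PC=0), enter IRQ0 at PC=0 (depth now 2)
Event 24 (EXEC): [IRQ0] PC=0: INC 2 -> ACC=11
Event 25 (EXEC): [IRQ0] PC=1: IRET -> resume IRQ0 at PC=0 (depth now 1)
Event 26 (EXEC): [IRQ0] PC=0: INC 2 -> ACC=13
Event 27 (EXEC): [IRQ0] PC=1: IRET -> resume MAIN at PC=3 (depth now 0)
Event 28 (EXEC): [MAIN] PC=3: INC 3 -> ACC=16
Event 29 (EXEC): [MAIN] PC=4: NOP
Event 30 (EXEC): [MAIN] PC=5: DEC 1 -> ACC=15
Event 31 (EXEC): [MAIN] PC=6: NOP
Event 32 (EXEC): [MAIN] PC=7: HALT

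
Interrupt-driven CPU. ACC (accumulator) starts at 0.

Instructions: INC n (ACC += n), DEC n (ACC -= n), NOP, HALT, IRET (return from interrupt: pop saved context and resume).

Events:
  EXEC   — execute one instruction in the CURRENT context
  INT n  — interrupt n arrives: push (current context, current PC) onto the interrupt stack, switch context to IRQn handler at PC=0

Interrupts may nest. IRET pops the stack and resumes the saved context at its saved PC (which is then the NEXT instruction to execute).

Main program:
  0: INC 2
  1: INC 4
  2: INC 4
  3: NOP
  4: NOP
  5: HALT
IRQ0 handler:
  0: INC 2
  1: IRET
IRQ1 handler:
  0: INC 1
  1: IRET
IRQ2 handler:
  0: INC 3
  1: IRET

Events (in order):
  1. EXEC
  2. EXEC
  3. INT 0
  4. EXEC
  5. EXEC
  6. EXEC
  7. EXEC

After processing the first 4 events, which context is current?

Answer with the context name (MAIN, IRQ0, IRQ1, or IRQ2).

Answer: IRQ0

Derivation:
Event 1 (EXEC): [MAIN] PC=0: INC 2 -> ACC=2
Event 2 (EXEC): [MAIN] PC=1: INC 4 -> ACC=6
Event 3 (INT 0): INT 0 arrives: push (MAIN, PC=2), enter IRQ0 at PC=0 (depth now 1)
Event 4 (EXEC): [IRQ0] PC=0: INC 2 -> ACC=8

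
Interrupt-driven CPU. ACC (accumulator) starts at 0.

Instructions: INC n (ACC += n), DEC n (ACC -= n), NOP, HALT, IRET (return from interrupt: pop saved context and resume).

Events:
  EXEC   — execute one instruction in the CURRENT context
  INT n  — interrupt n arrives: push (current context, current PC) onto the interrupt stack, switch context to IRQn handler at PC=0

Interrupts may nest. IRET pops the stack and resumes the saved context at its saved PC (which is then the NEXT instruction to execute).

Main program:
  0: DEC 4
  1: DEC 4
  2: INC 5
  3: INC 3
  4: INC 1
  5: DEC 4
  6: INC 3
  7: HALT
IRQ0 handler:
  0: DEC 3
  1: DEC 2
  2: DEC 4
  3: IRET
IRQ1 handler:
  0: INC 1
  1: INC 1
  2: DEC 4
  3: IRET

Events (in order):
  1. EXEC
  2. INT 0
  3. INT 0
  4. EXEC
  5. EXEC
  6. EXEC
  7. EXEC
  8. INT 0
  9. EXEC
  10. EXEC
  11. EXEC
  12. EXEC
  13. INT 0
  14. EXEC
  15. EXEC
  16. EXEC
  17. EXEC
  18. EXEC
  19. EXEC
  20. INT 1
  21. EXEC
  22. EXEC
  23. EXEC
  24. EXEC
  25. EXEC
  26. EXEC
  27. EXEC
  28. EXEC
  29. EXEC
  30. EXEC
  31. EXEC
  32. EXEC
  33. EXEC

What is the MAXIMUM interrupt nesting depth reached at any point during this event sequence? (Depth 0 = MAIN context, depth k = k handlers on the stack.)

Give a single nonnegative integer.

Answer: 2

Derivation:
Event 1 (EXEC): [MAIN] PC=0: DEC 4 -> ACC=-4 [depth=0]
Event 2 (INT 0): INT 0 arrives: push (MAIN, PC=1), enter IRQ0 at PC=0 (depth now 1) [depth=1]
Event 3 (INT 0): INT 0 arrives: push (IRQ0, PC=0), enter IRQ0 at PC=0 (depth now 2) [depth=2]
Event 4 (EXEC): [IRQ0] PC=0: DEC 3 -> ACC=-7 [depth=2]
Event 5 (EXEC): [IRQ0] PC=1: DEC 2 -> ACC=-9 [depth=2]
Event 6 (EXEC): [IRQ0] PC=2: DEC 4 -> ACC=-13 [depth=2]
Event 7 (EXEC): [IRQ0] PC=3: IRET -> resume IRQ0 at PC=0 (depth now 1) [depth=1]
Event 8 (INT 0): INT 0 arrives: push (IRQ0, PC=0), enter IRQ0 at PC=0 (depth now 2) [depth=2]
Event 9 (EXEC): [IRQ0] PC=0: DEC 3 -> ACC=-16 [depth=2]
Event 10 (EXEC): [IRQ0] PC=1: DEC 2 -> ACC=-18 [depth=2]
Event 11 (EXEC): [IRQ0] PC=2: DEC 4 -> ACC=-22 [depth=2]
Event 12 (EXEC): [IRQ0] PC=3: IRET -> resume IRQ0 at PC=0 (depth now 1) [depth=1]
Event 13 (INT 0): INT 0 arrives: push (IRQ0, PC=0), enter IRQ0 at PC=0 (depth now 2) [depth=2]
Event 14 (EXEC): [IRQ0] PC=0: DEC 3 -> ACC=-25 [depth=2]
Event 15 (EXEC): [IRQ0] PC=1: DEC 2 -> ACC=-27 [depth=2]
Event 16 (EXEC): [IRQ0] PC=2: DEC 4 -> ACC=-31 [depth=2]
Event 17 (EXEC): [IRQ0] PC=3: IRET -> resume IRQ0 at PC=0 (depth now 1) [depth=1]
Event 18 (EXEC): [IRQ0] PC=0: DEC 3 -> ACC=-34 [depth=1]
Event 19 (EXEC): [IRQ0] PC=1: DEC 2 -> ACC=-36 [depth=1]
Event 20 (INT 1): INT 1 arrives: push (IRQ0, PC=2), enter IRQ1 at PC=0 (depth now 2) [depth=2]
Event 21 (EXEC): [IRQ1] PC=0: INC 1 -> ACC=-35 [depth=2]
Event 22 (EXEC): [IRQ1] PC=1: INC 1 -> ACC=-34 [depth=2]
Event 23 (EXEC): [IRQ1] PC=2: DEC 4 -> ACC=-38 [depth=2]
Event 24 (EXEC): [IRQ1] PC=3: IRET -> resume IRQ0 at PC=2 (depth now 1) [depth=1]
Event 25 (EXEC): [IRQ0] PC=2: DEC 4 -> ACC=-42 [depth=1]
Event 26 (EXEC): [IRQ0] PC=3: IRET -> resume MAIN at PC=1 (depth now 0) [depth=0]
Event 27 (EXEC): [MAIN] PC=1: DEC 4 -> ACC=-46 [depth=0]
Event 28 (EXEC): [MAIN] PC=2: INC 5 -> ACC=-41 [depth=0]
Event 29 (EXEC): [MAIN] PC=3: INC 3 -> ACC=-38 [depth=0]
Event 30 (EXEC): [MAIN] PC=4: INC 1 -> ACC=-37 [depth=0]
Event 31 (EXEC): [MAIN] PC=5: DEC 4 -> ACC=-41 [depth=0]
Event 32 (EXEC): [MAIN] PC=6: INC 3 -> ACC=-38 [depth=0]
Event 33 (EXEC): [MAIN] PC=7: HALT [depth=0]
Max depth observed: 2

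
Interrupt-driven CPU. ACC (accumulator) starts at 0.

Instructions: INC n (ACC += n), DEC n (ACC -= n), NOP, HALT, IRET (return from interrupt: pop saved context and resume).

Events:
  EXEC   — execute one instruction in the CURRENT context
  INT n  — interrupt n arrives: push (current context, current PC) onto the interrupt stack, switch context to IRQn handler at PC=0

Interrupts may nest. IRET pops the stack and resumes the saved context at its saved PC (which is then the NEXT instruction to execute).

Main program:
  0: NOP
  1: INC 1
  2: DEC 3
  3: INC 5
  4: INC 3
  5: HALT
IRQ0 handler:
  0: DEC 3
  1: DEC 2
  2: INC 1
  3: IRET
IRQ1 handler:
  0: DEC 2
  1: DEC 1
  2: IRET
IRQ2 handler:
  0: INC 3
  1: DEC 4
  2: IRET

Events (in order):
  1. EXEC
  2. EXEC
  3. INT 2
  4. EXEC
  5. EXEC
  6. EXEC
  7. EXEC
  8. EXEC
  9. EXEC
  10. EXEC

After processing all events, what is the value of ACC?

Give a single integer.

Answer: 5

Derivation:
Event 1 (EXEC): [MAIN] PC=0: NOP
Event 2 (EXEC): [MAIN] PC=1: INC 1 -> ACC=1
Event 3 (INT 2): INT 2 arrives: push (MAIN, PC=2), enter IRQ2 at PC=0 (depth now 1)
Event 4 (EXEC): [IRQ2] PC=0: INC 3 -> ACC=4
Event 5 (EXEC): [IRQ2] PC=1: DEC 4 -> ACC=0
Event 6 (EXEC): [IRQ2] PC=2: IRET -> resume MAIN at PC=2 (depth now 0)
Event 7 (EXEC): [MAIN] PC=2: DEC 3 -> ACC=-3
Event 8 (EXEC): [MAIN] PC=3: INC 5 -> ACC=2
Event 9 (EXEC): [MAIN] PC=4: INC 3 -> ACC=5
Event 10 (EXEC): [MAIN] PC=5: HALT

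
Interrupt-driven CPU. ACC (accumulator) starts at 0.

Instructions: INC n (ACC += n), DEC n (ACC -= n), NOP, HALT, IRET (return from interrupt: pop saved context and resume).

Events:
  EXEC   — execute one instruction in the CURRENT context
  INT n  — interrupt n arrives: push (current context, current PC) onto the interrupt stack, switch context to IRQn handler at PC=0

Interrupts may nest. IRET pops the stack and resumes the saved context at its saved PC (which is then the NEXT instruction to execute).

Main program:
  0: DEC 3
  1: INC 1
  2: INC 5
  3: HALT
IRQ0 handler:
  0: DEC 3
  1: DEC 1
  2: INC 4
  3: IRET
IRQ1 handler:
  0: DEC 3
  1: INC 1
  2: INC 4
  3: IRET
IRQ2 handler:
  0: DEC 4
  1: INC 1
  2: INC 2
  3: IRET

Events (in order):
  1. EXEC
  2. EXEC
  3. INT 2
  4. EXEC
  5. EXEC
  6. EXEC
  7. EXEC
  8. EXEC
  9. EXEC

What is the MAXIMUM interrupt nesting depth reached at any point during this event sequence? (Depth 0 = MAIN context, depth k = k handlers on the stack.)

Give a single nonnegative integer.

Event 1 (EXEC): [MAIN] PC=0: DEC 3 -> ACC=-3 [depth=0]
Event 2 (EXEC): [MAIN] PC=1: INC 1 -> ACC=-2 [depth=0]
Event 3 (INT 2): INT 2 arrives: push (MAIN, PC=2), enter IRQ2 at PC=0 (depth now 1) [depth=1]
Event 4 (EXEC): [IRQ2] PC=0: DEC 4 -> ACC=-6 [depth=1]
Event 5 (EXEC): [IRQ2] PC=1: INC 1 -> ACC=-5 [depth=1]
Event 6 (EXEC): [IRQ2] PC=2: INC 2 -> ACC=-3 [depth=1]
Event 7 (EXEC): [IRQ2] PC=3: IRET -> resume MAIN at PC=2 (depth now 0) [depth=0]
Event 8 (EXEC): [MAIN] PC=2: INC 5 -> ACC=2 [depth=0]
Event 9 (EXEC): [MAIN] PC=3: HALT [depth=0]
Max depth observed: 1

Answer: 1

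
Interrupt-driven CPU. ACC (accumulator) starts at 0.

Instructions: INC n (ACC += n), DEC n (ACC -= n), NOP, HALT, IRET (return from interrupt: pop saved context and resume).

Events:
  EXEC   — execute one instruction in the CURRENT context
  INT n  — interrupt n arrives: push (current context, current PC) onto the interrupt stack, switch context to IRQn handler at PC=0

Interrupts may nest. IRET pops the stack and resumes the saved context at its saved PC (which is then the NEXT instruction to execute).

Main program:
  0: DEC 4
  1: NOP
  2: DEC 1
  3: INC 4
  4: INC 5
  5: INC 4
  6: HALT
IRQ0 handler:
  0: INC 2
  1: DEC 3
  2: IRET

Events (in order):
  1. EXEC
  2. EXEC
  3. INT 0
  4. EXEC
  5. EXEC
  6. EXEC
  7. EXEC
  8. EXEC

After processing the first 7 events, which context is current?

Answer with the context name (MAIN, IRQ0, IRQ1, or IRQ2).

Answer: MAIN

Derivation:
Event 1 (EXEC): [MAIN] PC=0: DEC 4 -> ACC=-4
Event 2 (EXEC): [MAIN] PC=1: NOP
Event 3 (INT 0): INT 0 arrives: push (MAIN, PC=2), enter IRQ0 at PC=0 (depth now 1)
Event 4 (EXEC): [IRQ0] PC=0: INC 2 -> ACC=-2
Event 5 (EXEC): [IRQ0] PC=1: DEC 3 -> ACC=-5
Event 6 (EXEC): [IRQ0] PC=2: IRET -> resume MAIN at PC=2 (depth now 0)
Event 7 (EXEC): [MAIN] PC=2: DEC 1 -> ACC=-6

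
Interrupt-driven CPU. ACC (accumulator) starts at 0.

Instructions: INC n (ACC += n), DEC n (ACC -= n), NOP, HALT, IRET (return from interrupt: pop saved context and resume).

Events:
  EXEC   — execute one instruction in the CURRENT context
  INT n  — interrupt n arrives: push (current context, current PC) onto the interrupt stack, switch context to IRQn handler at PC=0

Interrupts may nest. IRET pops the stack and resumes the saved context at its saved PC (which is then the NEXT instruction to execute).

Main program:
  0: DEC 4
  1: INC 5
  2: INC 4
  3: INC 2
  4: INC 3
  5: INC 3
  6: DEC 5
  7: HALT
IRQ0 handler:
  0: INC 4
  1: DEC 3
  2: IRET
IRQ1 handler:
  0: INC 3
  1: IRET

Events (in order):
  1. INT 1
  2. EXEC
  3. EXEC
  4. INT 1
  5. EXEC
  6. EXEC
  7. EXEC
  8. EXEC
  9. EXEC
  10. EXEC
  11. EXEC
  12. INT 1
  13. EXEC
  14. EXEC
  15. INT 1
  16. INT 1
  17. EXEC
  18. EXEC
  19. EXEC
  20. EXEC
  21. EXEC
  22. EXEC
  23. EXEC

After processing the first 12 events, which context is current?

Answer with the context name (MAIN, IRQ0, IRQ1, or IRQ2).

Event 1 (INT 1): INT 1 arrives: push (MAIN, PC=0), enter IRQ1 at PC=0 (depth now 1)
Event 2 (EXEC): [IRQ1] PC=0: INC 3 -> ACC=3
Event 3 (EXEC): [IRQ1] PC=1: IRET -> resume MAIN at PC=0 (depth now 0)
Event 4 (INT 1): INT 1 arrives: push (MAIN, PC=0), enter IRQ1 at PC=0 (depth now 1)
Event 5 (EXEC): [IRQ1] PC=0: INC 3 -> ACC=6
Event 6 (EXEC): [IRQ1] PC=1: IRET -> resume MAIN at PC=0 (depth now 0)
Event 7 (EXEC): [MAIN] PC=0: DEC 4 -> ACC=2
Event 8 (EXEC): [MAIN] PC=1: INC 5 -> ACC=7
Event 9 (EXEC): [MAIN] PC=2: INC 4 -> ACC=11
Event 10 (EXEC): [MAIN] PC=3: INC 2 -> ACC=13
Event 11 (EXEC): [MAIN] PC=4: INC 3 -> ACC=16
Event 12 (INT 1): INT 1 arrives: push (MAIN, PC=5), enter IRQ1 at PC=0 (depth now 1)

Answer: IRQ1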